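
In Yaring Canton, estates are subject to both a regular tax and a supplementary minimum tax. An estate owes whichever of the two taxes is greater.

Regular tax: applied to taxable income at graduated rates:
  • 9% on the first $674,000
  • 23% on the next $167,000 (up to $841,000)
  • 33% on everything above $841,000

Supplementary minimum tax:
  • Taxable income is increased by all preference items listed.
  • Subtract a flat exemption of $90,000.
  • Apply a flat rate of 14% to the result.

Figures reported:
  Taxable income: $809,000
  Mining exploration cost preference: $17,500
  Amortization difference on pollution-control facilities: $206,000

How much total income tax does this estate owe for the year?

$131,950

Supplementary minimum tax:
  Adjusted income: $809,000 + $17,500 + $206,000 = $1,032,500
  Less exemption $90,000 → base $942,500
  $942,500 × 14% = $131,950

Regular tax:
  $674,000 × 9% = $60,660
  $135,000 × 23% = $31,050
  → $91,710

$131,950 > $91,710, so the supplementary minimum tax is the binding amount.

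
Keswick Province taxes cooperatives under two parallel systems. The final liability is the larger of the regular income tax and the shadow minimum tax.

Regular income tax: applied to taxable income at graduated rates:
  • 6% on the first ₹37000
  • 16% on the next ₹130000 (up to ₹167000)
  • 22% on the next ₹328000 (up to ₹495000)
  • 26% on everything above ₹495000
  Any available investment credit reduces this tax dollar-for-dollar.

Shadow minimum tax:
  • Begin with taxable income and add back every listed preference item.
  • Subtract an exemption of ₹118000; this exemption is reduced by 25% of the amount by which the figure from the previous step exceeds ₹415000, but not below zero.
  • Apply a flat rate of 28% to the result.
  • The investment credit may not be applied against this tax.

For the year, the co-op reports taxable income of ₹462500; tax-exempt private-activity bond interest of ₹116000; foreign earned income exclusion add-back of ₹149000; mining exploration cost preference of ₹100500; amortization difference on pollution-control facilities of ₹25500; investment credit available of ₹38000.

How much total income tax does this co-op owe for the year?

Shadow minimum tax:
  Adjusted income: ₹462500 + ₹116000 + ₹149000 + ₹100500 + ₹25500 = ₹853500
  Exemption: ₹118000 − 25% × (₹853500 − ₹415000) = ₹118000 − ₹109625 = ₹8375
  Base: ₹853500 − ₹8375 = ₹845125
  ₹845125 × 28% = ₹236635

Regular income tax:
  ₹37000 × 6% = ₹2220
  ₹130000 × 16% = ₹20800
  ₹295500 × 22% = ₹65010
  → ₹88030
  Less investment credit ₹38000 → ₹50030

₹236635 > ₹50030, so the shadow minimum tax is the binding amount.

₹236635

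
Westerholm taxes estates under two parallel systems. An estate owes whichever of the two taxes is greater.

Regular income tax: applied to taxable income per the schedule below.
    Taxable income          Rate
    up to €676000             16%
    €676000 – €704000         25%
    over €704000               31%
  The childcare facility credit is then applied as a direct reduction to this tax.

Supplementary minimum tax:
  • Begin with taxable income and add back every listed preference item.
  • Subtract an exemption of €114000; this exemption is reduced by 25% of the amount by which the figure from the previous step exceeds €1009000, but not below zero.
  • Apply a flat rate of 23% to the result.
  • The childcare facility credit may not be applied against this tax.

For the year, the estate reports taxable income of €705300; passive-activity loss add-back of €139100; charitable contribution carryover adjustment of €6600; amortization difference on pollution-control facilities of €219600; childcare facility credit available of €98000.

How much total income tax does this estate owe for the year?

Regular income tax:
  €676000 × 16% = €108160
  €28000 × 25% = €7000
  €1300 × 31% = €403
  → €115563
  Less childcare facility credit €98000 → €17563

Supplementary minimum tax:
  Adjusted income: €705300 + €139100 + €6600 + €219600 = €1070600
  Exemption: €114000 − 25% × (€1070600 − €1009000) = €114000 − €15400 = €98600
  Base: €1070600 − €98600 = €972000
  €972000 × 23% = €223560

€223560 > €17563, so the supplementary minimum tax is the binding amount.

€223560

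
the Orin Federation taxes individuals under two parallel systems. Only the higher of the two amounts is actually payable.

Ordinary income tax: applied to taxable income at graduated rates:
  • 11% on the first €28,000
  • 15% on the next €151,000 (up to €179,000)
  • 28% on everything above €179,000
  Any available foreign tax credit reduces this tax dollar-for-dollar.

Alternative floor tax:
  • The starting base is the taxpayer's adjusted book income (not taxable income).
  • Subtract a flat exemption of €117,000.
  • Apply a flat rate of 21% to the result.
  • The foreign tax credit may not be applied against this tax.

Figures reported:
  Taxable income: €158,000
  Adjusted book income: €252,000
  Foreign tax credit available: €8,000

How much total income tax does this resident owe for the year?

Alternative floor tax:
  Base (adjusted book income): €252,000
  Less exemption €117,000 → base €135,000
  €135,000 × 21% = €28,350

Ordinary income tax:
  €28,000 × 11% = €3,080
  €130,000 × 15% = €19,500
  → €22,580
  Less foreign tax credit €8,000 → €14,580

€28,350 > €14,580, so the alternative floor tax is the binding amount.

€28,350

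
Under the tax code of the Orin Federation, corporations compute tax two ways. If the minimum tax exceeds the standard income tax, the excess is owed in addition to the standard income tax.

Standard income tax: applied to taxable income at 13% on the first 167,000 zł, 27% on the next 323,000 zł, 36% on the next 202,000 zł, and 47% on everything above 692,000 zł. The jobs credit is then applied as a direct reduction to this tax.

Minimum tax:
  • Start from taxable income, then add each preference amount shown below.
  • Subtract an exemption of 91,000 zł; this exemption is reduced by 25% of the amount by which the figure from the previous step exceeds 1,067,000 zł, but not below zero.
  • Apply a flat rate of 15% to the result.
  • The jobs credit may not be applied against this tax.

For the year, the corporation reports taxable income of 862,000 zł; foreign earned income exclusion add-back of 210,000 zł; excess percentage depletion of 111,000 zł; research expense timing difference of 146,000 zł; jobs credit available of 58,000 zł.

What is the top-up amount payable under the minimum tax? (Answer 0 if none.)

Standard income tax:
  167,000 zł × 13% = 21,710 zł
  323,000 zł × 27% = 87,210 zł
  202,000 zł × 36% = 72,720 zł
  170,000 zł × 47% = 79,900 zł
  → 261,540 zł
  Less jobs credit 58,000 zł → 203,540 zł

Minimum tax:
  Adjusted income: 862,000 zł + 210,000 zł + 111,000 zł + 146,000 zł = 1,329,000 zł
  Exemption: 91,000 zł − 25% × (1,329,000 zł − 1,067,000 zł) = 91,000 zł − 65,500 zł = 25,500 zł
  Base: 1,329,000 zł − 25,500 zł = 1,303,500 zł
  1,303,500 zł × 15% = 195,525 zł

195,525 zł ≤ 203,540 zł, so no add-on is due.

0 zł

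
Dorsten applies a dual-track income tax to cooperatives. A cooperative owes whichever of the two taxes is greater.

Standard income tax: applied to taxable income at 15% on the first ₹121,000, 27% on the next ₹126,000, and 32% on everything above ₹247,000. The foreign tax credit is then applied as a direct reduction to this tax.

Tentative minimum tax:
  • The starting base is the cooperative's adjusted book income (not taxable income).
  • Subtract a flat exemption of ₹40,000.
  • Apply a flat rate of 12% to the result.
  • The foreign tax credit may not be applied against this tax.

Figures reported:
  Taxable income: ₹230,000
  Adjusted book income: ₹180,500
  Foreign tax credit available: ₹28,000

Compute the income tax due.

Standard income tax:
  ₹121,000 × 15% = ₹18,150
  ₹109,000 × 27% = ₹29,430
  → ₹47,580
  Less foreign tax credit ₹28,000 → ₹19,580

Tentative minimum tax:
  Base (adjusted book income): ₹180,500
  Less exemption ₹40,000 → base ₹140,500
  ₹140,500 × 12% = ₹16,860

₹19,580 > ₹16,860, so the standard income tax governs.

₹19,580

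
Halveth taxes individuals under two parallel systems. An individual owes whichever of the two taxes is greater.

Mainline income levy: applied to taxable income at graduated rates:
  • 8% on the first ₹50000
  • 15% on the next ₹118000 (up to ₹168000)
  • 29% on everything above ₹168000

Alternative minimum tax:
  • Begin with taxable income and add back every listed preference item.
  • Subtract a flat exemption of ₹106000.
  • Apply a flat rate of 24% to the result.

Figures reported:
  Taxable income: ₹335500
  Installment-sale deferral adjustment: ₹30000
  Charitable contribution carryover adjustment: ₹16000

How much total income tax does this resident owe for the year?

₹70275

Alternative minimum tax:
  Adjusted income: ₹335500 + ₹30000 + ₹16000 = ₹381500
  Less exemption ₹106000 → base ₹275500
  ₹275500 × 24% = ₹66120

Mainline income levy:
  ₹50000 × 8% = ₹4000
  ₹118000 × 15% = ₹17700
  ₹167500 × 29% = ₹48575
  → ₹70275

₹70275 > ₹66120, so the mainline income levy governs.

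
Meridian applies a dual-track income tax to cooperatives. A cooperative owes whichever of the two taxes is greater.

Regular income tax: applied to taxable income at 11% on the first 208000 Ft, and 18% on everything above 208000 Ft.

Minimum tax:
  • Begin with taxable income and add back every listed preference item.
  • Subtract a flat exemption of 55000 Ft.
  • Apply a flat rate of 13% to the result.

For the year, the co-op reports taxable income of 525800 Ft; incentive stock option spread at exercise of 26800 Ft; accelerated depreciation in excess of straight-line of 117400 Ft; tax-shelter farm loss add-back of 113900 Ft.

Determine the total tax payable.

94757 Ft

Regular income tax:
  208000 Ft × 11% = 22880 Ft
  317800 Ft × 18% = 57204 Ft
  → 80084 Ft

Minimum tax:
  Adjusted income: 525800 Ft + 26800 Ft + 117400 Ft + 113900 Ft = 783900 Ft
  Less exemption 55000 Ft → base 728900 Ft
  728900 Ft × 13% = 94757 Ft

94757 Ft > 80084 Ft, so the minimum tax is the binding amount.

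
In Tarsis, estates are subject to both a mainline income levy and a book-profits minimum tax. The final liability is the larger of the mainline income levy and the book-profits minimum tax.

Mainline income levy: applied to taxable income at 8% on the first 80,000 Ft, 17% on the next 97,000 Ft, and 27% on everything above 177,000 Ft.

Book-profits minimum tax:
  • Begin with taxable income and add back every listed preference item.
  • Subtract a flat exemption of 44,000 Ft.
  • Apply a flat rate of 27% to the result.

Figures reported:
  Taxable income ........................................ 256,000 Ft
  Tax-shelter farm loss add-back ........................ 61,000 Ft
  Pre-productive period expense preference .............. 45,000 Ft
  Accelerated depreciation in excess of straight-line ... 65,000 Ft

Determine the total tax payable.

103,410 Ft

Book-profits minimum tax:
  Adjusted income: 256,000 Ft + 61,000 Ft + 45,000 Ft + 65,000 Ft = 427,000 Ft
  Less exemption 44,000 Ft → base 383,000 Ft
  383,000 Ft × 27% = 103,410 Ft

Mainline income levy:
  80,000 Ft × 8% = 6,400 Ft
  97,000 Ft × 17% = 16,490 Ft
  79,000 Ft × 27% = 21,330 Ft
  → 44,220 Ft

103,410 Ft > 44,220 Ft, so the book-profits minimum tax is the binding amount.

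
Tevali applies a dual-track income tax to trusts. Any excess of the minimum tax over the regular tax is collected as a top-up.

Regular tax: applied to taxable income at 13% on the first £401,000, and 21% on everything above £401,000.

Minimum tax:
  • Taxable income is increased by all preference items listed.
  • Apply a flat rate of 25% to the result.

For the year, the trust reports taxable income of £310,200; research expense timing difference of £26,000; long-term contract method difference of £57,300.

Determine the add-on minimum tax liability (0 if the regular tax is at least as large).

£58,049

Regular tax:
  £310,200 × 13% = £40,326

Minimum tax:
  Adjusted income: £310,200 + £26,000 + £57,300 = £393,500
  £393,500 × 25% = £98,375

Excess of minimum tax over regular tax: £98,375 − £40,326 = £58,049.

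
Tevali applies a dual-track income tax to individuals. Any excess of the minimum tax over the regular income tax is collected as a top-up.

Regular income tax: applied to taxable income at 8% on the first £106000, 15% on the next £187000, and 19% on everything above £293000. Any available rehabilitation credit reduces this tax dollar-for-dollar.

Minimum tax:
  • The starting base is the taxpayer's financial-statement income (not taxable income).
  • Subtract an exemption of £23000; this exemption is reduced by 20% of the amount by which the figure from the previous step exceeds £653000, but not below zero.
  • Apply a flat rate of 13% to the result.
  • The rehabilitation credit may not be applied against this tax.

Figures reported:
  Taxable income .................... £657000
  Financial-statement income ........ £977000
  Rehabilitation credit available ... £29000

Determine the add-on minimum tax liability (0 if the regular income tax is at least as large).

£50320

Minimum tax:
  Base (financial-statement income): £977000
  Exemption: 20% × (£977000 − £653000) = £64800 ≥ £23000, so the exemption is fully phased out
  Base: £977000 − £0 = £977000
  £977000 × 13% = £127010

Regular income tax:
  £106000 × 8% = £8480
  £187000 × 15% = £28050
  £364000 × 19% = £69160
  → £105690
  Less rehabilitation credit £29000 → £76690

Excess of minimum tax over regular income tax: £127010 − £76690 = £50320.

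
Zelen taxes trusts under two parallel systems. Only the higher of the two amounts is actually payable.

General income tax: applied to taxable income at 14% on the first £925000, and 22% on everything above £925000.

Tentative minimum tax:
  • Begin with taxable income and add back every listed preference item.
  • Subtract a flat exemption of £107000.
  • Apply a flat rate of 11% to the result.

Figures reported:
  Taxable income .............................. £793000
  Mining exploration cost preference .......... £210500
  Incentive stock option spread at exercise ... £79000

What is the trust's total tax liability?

Tentative minimum tax:
  Adjusted income: £793000 + £210500 + £79000 = £1082500
  Less exemption £107000 → base £975500
  £975500 × 11% = £107305

General income tax:
  £793000 × 14% = £111020

£111020 > £107305, so the general income tax governs.

£111020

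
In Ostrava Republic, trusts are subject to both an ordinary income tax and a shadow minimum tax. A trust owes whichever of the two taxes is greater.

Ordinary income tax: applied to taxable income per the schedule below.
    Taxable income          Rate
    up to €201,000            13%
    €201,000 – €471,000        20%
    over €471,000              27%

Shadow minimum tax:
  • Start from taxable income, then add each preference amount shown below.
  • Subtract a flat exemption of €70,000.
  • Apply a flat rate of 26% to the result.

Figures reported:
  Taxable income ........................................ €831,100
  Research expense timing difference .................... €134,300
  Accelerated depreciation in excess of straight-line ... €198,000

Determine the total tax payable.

Shadow minimum tax:
  Adjusted income: €831,100 + €134,300 + €198,000 = €1,163,400
  Less exemption €70,000 → base €1,093,400
  €1,093,400 × 26% = €284,284

Ordinary income tax:
  €201,000 × 13% = €26,130
  €270,000 × 20% = €54,000
  €360,100 × 27% = €97,227
  → €177,357

€284,284 > €177,357, so the shadow minimum tax is the binding amount.

€284,284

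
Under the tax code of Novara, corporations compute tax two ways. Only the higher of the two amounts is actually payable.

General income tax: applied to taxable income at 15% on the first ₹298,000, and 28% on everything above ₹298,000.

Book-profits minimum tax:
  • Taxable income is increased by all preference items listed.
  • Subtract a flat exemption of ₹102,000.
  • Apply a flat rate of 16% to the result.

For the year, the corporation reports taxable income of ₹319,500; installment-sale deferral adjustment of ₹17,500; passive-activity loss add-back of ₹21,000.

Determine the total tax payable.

₹50,720

Book-profits minimum tax:
  Adjusted income: ₹319,500 + ₹17,500 + ₹21,000 = ₹358,000
  Less exemption ₹102,000 → base ₹256,000
  ₹256,000 × 16% = ₹40,960

General income tax:
  ₹298,000 × 15% = ₹44,700
  ₹21,500 × 28% = ₹6,020
  → ₹50,720

₹50,720 > ₹40,960, so the general income tax governs.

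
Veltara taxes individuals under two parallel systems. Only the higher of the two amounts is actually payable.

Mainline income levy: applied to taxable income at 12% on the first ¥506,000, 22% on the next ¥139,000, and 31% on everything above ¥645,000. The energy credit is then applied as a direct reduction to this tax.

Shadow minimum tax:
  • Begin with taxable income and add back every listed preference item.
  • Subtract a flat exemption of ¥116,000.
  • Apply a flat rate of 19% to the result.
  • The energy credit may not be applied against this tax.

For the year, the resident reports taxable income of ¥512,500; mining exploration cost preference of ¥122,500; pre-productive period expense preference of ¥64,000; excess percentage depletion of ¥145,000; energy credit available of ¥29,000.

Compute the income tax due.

Mainline income levy:
  ¥506,000 × 12% = ¥60,720
  ¥6,500 × 22% = ¥1,430
  → ¥62,150
  Less energy credit ¥29,000 → ¥33,150

Shadow minimum tax:
  Adjusted income: ¥512,500 + ¥122,500 + ¥64,000 + ¥145,000 = ¥844,000
  Less exemption ¥116,000 → base ¥728,000
  ¥728,000 × 19% = ¥138,320

¥138,320 > ¥33,150, so the shadow minimum tax is the binding amount.

¥138,320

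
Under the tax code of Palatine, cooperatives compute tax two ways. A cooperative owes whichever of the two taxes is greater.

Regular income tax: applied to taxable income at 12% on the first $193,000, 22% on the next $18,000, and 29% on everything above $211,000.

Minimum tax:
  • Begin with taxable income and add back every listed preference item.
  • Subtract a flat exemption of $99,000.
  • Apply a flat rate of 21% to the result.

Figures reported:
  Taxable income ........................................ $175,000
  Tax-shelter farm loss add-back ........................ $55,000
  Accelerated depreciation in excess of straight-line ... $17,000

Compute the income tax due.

$31,080

Regular income tax:
  $175,000 × 12% = $21,000

Minimum tax:
  Adjusted income: $175,000 + $55,000 + $17,000 = $247,000
  Less exemption $99,000 → base $148,000
  $148,000 × 21% = $31,080

$31,080 > $21,000, so the minimum tax is the binding amount.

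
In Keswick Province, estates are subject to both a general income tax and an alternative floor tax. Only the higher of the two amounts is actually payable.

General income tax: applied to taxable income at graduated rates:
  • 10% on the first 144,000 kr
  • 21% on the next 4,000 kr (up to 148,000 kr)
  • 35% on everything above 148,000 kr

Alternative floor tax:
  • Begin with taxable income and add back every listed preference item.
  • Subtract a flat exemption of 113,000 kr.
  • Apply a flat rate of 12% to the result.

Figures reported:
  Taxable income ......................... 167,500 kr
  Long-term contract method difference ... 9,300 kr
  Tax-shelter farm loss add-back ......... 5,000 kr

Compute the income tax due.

22,065 kr

General income tax:
  144,000 kr × 10% = 14,400 kr
  4,000 kr × 21% = 840 kr
  19,500 kr × 35% = 6,825 kr
  → 22,065 kr

Alternative floor tax:
  Adjusted income: 167,500 kr + 9,300 kr + 5,000 kr = 181,800 kr
  Less exemption 113,000 kr → base 68,800 kr
  68,800 kr × 12% = 8,256 kr

22,065 kr > 8,256 kr, so the general income tax governs.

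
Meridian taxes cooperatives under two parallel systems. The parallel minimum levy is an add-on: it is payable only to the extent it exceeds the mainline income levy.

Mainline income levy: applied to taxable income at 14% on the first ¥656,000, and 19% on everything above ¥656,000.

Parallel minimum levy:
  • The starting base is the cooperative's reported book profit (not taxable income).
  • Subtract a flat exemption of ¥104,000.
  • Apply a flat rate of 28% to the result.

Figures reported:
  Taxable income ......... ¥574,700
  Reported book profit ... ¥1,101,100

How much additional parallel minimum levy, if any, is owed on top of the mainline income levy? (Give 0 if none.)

¥198,730

Mainline income levy:
  ¥574,700 × 14% = ¥80,458

Parallel minimum levy:
  Base (reported book profit): ¥1,101,100
  Less exemption ¥104,000 → base ¥997,100
  ¥997,100 × 28% = ¥279,188

Excess of parallel minimum levy over mainline income levy: ¥279,188 − ¥80,458 = ¥198,730.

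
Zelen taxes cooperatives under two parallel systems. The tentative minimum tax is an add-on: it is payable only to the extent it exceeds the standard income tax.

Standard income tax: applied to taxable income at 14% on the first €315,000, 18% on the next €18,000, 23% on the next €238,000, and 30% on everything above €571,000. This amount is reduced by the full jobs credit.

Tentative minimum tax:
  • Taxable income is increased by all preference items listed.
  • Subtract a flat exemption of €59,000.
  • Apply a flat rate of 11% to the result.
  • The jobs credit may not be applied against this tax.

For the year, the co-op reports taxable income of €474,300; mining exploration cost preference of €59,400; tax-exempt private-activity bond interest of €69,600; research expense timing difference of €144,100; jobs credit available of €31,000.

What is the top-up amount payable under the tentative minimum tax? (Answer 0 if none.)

€26,885

Standard income tax:
  €315,000 × 14% = €44,100
  €18,000 × 18% = €3,240
  €141,300 × 23% = €32,499
  → €79,839
  Less jobs credit €31,000 → €48,839

Tentative minimum tax:
  Adjusted income: €474,300 + €59,400 + €69,600 + €144,100 = €747,400
  Less exemption €59,000 → base €688,400
  €688,400 × 11% = €75,724

Excess of tentative minimum tax over standard income tax: €75,724 − €48,839 = €26,885.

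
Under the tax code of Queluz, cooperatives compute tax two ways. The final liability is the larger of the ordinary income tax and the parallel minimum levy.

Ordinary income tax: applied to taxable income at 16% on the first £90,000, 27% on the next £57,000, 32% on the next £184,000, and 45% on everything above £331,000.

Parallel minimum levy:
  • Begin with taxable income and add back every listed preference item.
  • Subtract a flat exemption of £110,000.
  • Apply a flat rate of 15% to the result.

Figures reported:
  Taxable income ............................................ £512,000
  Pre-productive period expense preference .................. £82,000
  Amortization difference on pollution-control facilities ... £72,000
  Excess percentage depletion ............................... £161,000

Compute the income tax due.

Parallel minimum levy:
  Adjusted income: £512,000 + £82,000 + £72,000 + £161,000 = £827,000
  Less exemption £110,000 → base £717,000
  £717,000 × 15% = £107,550

Ordinary income tax:
  £90,000 × 16% = £14,400
  £57,000 × 27% = £15,390
  £184,000 × 32% = £58,880
  £181,000 × 45% = £81,450
  → £170,120

£170,120 > £107,550, so the ordinary income tax governs.

£170,120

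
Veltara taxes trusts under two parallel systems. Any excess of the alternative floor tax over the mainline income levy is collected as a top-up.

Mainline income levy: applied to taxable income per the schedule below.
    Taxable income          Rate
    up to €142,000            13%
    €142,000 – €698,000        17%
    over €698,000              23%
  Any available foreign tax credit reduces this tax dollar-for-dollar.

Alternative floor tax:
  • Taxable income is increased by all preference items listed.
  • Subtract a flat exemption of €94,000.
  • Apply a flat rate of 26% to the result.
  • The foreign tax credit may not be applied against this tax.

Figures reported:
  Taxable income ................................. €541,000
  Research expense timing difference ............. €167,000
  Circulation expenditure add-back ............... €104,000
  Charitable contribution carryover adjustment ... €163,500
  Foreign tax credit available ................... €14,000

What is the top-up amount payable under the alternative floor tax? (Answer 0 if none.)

€156,900

Alternative floor tax:
  Adjusted income: €541,000 + €167,000 + €104,000 + €163,500 = €975,500
  Less exemption €94,000 → base €881,500
  €881,500 × 26% = €229,190

Mainline income levy:
  €142,000 × 13% = €18,460
  €399,000 × 17% = €67,830
  → €86,290
  Less foreign tax credit €14,000 → €72,290

Excess of alternative floor tax over mainline income levy: €229,190 − €72,290 = €156,900.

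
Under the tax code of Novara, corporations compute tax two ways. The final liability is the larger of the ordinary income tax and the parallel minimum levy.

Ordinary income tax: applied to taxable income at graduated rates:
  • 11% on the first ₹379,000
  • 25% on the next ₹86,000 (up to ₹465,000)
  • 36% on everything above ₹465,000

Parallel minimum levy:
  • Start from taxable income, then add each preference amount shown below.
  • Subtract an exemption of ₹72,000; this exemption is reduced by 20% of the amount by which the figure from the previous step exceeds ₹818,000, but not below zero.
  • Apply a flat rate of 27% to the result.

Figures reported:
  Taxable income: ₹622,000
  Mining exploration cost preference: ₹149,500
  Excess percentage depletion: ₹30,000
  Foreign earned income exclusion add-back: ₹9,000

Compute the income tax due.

₹199,395

Parallel minimum levy:
  Adjusted income: ₹622,000 + ₹149,500 + ₹30,000 + ₹9,000 = ₹810,500
  Exemption: ₹810,500 ≤ ₹818,000, so full ₹72,000 applies
  Base: ₹810,500 − ₹72,000 = ₹738,500
  ₹738,500 × 27% = ₹199,395

Ordinary income tax:
  ₹379,000 × 11% = ₹41,690
  ₹86,000 × 25% = ₹21,500
  ₹157,000 × 36% = ₹56,520
  → ₹119,710

₹199,395 > ₹119,710, so the parallel minimum levy is the binding amount.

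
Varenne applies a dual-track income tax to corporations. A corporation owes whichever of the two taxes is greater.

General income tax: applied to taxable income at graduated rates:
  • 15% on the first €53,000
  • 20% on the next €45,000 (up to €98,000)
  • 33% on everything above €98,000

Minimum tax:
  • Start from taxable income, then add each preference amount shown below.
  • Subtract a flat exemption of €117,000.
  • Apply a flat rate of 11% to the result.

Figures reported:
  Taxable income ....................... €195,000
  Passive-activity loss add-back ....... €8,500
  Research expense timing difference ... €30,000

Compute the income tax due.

€48,960

Minimum tax:
  Adjusted income: €195,000 + €8,500 + €30,000 = €233,500
  Less exemption €117,000 → base €116,500
  €116,500 × 11% = €12,815

General income tax:
  €53,000 × 15% = €7,950
  €45,000 × 20% = €9,000
  €97,000 × 33% = €32,010
  → €48,960

€48,960 > €12,815, so the general income tax governs.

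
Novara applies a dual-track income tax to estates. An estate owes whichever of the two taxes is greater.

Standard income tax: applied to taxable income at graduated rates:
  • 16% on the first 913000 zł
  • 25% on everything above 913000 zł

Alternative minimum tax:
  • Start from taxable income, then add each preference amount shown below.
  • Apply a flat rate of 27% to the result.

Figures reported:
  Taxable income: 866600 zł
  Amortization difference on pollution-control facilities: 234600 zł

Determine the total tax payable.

297324 zł

Standard income tax:
  866600 zł × 16% = 138656 zł

Alternative minimum tax:
  Adjusted income: 866600 zł + 234600 zł = 1101200 zł
  1101200 zł × 27% = 297324 zł

297324 zł > 138656 zł, so the alternative minimum tax is the binding amount.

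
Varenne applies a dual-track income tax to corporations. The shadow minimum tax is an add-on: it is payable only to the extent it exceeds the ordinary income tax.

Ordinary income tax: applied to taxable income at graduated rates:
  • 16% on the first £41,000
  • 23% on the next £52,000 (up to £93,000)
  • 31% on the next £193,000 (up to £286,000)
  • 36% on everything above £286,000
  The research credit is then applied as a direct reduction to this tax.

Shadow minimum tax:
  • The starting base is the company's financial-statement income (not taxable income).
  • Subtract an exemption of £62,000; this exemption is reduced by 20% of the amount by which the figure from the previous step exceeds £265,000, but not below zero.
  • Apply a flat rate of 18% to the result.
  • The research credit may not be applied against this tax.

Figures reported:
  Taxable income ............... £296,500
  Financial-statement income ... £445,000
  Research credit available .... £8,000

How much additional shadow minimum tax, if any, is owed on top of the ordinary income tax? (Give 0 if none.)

Ordinary income tax:
  £41,000 × 16% = £6,560
  £52,000 × 23% = £11,960
  £193,000 × 31% = £59,830
  £10,500 × 36% = £3,780
  → £82,130
  Less research credit £8,000 → £74,130

Shadow minimum tax:
  Base (financial-statement income): £445,000
  Exemption: £62,000 − 20% × (£445,000 − £265,000) = £62,000 − £36,000 = £26,000
  Base: £445,000 − £26,000 = £419,000
  £419,000 × 18% = £75,420

Excess of shadow minimum tax over ordinary income tax: £75,420 − £74,130 = £1,290.

£1,290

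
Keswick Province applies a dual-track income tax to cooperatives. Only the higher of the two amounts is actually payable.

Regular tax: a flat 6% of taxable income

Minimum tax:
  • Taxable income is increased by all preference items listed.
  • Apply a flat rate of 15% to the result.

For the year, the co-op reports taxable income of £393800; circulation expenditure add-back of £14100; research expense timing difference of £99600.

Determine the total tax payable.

£76125

Minimum tax:
  Adjusted income: £393800 + £14100 + £99600 = £507500
  £507500 × 15% = £76125

Regular tax:
  £393800 × 6% = £23628

£76125 > £23628, so the minimum tax is the binding amount.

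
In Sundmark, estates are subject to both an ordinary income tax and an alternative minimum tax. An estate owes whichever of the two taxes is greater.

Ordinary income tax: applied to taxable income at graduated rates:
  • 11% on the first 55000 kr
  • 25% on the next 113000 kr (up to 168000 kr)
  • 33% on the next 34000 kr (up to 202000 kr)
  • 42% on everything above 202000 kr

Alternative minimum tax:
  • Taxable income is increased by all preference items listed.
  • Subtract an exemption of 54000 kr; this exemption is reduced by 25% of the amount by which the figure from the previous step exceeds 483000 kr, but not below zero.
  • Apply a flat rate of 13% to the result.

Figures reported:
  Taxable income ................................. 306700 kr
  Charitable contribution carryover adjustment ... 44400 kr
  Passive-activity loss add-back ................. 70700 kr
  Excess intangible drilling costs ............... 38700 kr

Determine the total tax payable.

Alternative minimum tax:
  Adjusted income: 306700 kr + 44400 kr + 70700 kr + 38700 kr = 460500 kr
  Exemption: 460500 kr ≤ 483000 kr, so full 54000 kr applies
  Base: 460500 kr − 54000 kr = 406500 kr
  406500 kr × 13% = 52845 kr

Ordinary income tax:
  55000 kr × 11% = 6050 kr
  113000 kr × 25% = 28250 kr
  34000 kr × 33% = 11220 kr
  104700 kr × 42% = 43974 kr
  → 89494 kr

89494 kr > 52845 kr, so the ordinary income tax governs.

89494 kr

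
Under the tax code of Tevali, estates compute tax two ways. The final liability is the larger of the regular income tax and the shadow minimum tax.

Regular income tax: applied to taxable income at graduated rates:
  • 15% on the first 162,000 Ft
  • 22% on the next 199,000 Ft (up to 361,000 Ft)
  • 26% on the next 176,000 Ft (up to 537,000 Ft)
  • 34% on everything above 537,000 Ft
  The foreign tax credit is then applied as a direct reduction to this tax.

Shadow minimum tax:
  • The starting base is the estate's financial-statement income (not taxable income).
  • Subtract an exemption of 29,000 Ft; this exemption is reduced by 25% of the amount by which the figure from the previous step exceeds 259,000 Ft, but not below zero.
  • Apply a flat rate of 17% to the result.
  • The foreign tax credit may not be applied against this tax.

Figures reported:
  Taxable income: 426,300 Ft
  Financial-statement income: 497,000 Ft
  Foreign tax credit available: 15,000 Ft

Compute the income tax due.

Regular income tax:
  162,000 Ft × 15% = 24,300 Ft
  199,000 Ft × 22% = 43,780 Ft
  65,300 Ft × 26% = 16,978 Ft
  → 85,058 Ft
  Less foreign tax credit 15,000 Ft → 70,058 Ft

Shadow minimum tax:
  Base (financial-statement income): 497,000 Ft
  Exemption: 25% × (497,000 Ft − 259,000 Ft) = 59,500 Ft ≥ 29,000 Ft, so the exemption is fully phased out
  Base: 497,000 Ft − 0 Ft = 497,000 Ft
  497,000 Ft × 17% = 84,490 Ft

84,490 Ft > 70,058 Ft, so the shadow minimum tax is the binding amount.

84,490 Ft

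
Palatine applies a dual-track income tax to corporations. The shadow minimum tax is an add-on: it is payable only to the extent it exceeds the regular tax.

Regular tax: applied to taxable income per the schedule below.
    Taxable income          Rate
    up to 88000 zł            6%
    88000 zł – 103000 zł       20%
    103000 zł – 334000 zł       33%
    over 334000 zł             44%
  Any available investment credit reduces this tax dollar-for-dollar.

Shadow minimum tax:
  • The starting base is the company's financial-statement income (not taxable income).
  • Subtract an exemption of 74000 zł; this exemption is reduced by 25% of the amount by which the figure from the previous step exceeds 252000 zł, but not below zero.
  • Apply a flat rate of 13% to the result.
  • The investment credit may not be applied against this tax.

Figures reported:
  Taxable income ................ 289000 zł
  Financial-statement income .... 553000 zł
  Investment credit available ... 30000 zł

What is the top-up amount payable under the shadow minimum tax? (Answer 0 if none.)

32230 zł

Regular tax:
  88000 zł × 6% = 5280 zł
  15000 zł × 20% = 3000 zł
  186000 zł × 33% = 61380 zł
  → 69660 zł
  Less investment credit 30000 zł → 39660 zł

Shadow minimum tax:
  Base (financial-statement income): 553000 zł
  Exemption: 25% × (553000 zł − 252000 zł) = 75250 zł ≥ 74000 zł, so the exemption is fully phased out
  Base: 553000 zł − 0 zł = 553000 zł
  553000 zł × 13% = 71890 zł

Excess of shadow minimum tax over regular tax: 71890 zł − 39660 zł = 32230 zł.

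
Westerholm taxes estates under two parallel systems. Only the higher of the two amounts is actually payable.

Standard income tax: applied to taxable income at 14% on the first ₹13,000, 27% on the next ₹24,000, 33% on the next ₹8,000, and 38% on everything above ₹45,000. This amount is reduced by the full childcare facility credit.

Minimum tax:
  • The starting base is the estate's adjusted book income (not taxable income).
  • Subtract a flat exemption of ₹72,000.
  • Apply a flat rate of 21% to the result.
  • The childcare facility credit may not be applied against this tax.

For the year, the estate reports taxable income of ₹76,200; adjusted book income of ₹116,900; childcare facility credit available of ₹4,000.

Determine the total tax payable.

₹18,796

Minimum tax:
  Base (adjusted book income): ₹116,900
  Less exemption ₹72,000 → base ₹44,900
  ₹44,900 × 21% = ₹9,429

Standard income tax:
  ₹13,000 × 14% = ₹1,820
  ₹24,000 × 27% = ₹6,480
  ₹8,000 × 33% = ₹2,640
  ₹31,200 × 38% = ₹11,856
  → ₹22,796
  Less childcare facility credit ₹4,000 → ₹18,796

₹18,796 > ₹9,429, so the standard income tax governs.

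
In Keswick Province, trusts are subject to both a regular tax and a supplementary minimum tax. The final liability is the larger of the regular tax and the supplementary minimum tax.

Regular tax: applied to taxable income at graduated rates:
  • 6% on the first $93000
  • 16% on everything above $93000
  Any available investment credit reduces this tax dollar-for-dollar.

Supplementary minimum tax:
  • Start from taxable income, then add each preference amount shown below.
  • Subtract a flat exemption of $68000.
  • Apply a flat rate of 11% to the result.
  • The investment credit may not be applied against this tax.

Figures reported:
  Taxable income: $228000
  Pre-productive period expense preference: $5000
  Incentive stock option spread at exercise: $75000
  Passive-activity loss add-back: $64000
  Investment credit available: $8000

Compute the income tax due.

Regular tax:
  $93000 × 6% = $5580
  $135000 × 16% = $21600
  → $27180
  Less investment credit $8000 → $19180

Supplementary minimum tax:
  Adjusted income: $228000 + $5000 + $75000 + $64000 = $372000
  Less exemption $68000 → base $304000
  $304000 × 11% = $33440

$33440 > $19180, so the supplementary minimum tax is the binding amount.

$33440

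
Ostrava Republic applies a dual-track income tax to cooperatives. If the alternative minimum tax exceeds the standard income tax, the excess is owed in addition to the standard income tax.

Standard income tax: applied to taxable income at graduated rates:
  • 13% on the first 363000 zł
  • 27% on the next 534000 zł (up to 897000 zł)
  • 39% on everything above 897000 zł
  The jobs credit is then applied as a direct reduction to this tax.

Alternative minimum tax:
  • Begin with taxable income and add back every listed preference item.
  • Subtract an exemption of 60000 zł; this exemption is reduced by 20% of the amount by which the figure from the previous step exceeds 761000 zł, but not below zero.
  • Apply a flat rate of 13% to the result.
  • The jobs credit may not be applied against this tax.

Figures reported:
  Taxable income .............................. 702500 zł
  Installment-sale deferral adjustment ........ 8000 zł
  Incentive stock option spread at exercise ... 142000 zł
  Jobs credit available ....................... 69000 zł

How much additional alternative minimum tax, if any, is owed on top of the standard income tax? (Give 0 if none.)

35549 zł

Standard income tax:
  363000 zł × 13% = 47190 zł
  339500 zł × 27% = 91665 zł
  → 138855 zł
  Less jobs credit 69000 zł → 69855 zł

Alternative minimum tax:
  Adjusted income: 702500 zł + 8000 zł + 142000 zł = 852500 zł
  Exemption: 60000 zł − 20% × (852500 zł − 761000 zł) = 60000 zł − 18300 zł = 41700 zł
  Base: 852500 zł − 41700 zł = 810800 zł
  810800 zł × 13% = 105404 zł

Excess of alternative minimum tax over standard income tax: 105404 zł − 69855 zł = 35549 zł.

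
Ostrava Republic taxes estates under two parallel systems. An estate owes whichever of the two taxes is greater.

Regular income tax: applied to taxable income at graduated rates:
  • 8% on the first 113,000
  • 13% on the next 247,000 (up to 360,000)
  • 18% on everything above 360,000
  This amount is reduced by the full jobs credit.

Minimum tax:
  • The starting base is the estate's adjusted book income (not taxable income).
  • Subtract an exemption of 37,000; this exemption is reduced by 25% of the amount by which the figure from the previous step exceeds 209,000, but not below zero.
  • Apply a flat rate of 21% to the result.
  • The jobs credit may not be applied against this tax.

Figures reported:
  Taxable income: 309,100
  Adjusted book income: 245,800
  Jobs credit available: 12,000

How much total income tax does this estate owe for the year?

Minimum tax:
  Base (adjusted book income): 245,800
  Exemption: 37,000 − 25% × (245,800 − 209,000) = 37,000 − 9,200 = 27,800
  Base: 245,800 − 27,800 = 218,000
  218,000 × 21% = 45,780

Regular income tax:
  113,000 × 8% = 9,040
  196,100 × 13% = 25,493
  → 34,533
  Less jobs credit 12,000 → 22,533

45,780 > 22,533, so the minimum tax is the binding amount.

45,780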